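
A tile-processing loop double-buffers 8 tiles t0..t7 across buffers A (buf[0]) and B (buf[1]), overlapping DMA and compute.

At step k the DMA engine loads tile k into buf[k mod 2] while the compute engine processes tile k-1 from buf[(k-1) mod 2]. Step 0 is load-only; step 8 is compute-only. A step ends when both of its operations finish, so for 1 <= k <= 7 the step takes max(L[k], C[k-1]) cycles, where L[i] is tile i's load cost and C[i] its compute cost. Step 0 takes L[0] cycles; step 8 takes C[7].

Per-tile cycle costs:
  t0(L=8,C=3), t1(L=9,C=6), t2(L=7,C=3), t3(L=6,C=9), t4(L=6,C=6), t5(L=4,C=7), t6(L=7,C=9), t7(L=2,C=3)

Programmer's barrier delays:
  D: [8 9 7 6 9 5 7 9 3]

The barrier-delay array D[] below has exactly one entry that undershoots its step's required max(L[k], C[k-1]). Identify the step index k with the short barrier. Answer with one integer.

[0] required=L[0]=8=8 vs D=8 ok
[1] required=max(L[1]=9,C[0]=3)=9 vs D=9 ok
[2] required=max(L[2]=7,C[1]=6)=7 vs D=7 ok
[3] required=max(L[3]=6,C[2]=3)=6 vs D=6 ok
[4] required=max(L[4]=6,C[3]=9)=9 vs D=9 ok
[5] required=max(L[5]=4,C[4]=6)=6 vs D=5 SHORT
[6] required=max(L[6]=7,C[5]=7)=7 vs D=7 ok
[7] required=max(L[7]=2,C[6]=9)=9 vs D=9 ok
[8] required=C[7]=3=3 vs D=3 ok

hazard at step 5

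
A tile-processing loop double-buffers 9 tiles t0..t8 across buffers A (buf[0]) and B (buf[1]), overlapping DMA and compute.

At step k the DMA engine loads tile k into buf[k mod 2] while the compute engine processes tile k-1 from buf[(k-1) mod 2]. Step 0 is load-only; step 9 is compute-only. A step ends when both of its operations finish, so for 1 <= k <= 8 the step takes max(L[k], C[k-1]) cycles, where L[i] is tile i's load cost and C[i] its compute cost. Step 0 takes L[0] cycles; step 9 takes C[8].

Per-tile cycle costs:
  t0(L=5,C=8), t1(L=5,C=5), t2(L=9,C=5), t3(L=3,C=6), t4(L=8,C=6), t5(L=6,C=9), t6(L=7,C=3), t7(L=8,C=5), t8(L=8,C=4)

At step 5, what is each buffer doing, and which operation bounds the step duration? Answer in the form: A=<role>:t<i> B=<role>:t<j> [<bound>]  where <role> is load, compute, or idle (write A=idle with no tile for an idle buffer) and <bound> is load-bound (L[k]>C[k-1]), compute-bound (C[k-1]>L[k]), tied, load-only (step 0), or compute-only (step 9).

step 0: L[0]=5 → dur=5, Σ=5 | A=load:t0 B=idle [load-only]
step 1: L[1]=5 C[0]=8 → dur=8, Σ=13 | A=compute:t0 B=load:t1 [compute-bound]
step 2: L[2]=9 C[1]=5 → dur=9, Σ=22 | A=load:t2 B=compute:t1 [load-bound]
step 3: L[3]=3 C[2]=5 → dur=5, Σ=27 | A=compute:t2 B=load:t3 [compute-bound]
step 4: L[4]=8 C[3]=6 → dur=8, Σ=35 | A=load:t4 B=compute:t3 [load-bound]
step 5: L[5]=6 C[4]=6 → dur=6, Σ=41 | A=compute:t4 B=load:t5 [tied]
step 6: L[6]=7 C[5]=9 → dur=9, Σ=50 | A=load:t6 B=compute:t5 [compute-bound]
step 7: L[7]=8 C[6]=3 → dur=8, Σ=58 | A=compute:t6 B=load:t7 [load-bound]
step 8: L[8]=8 C[7]=5 → dur=8, Σ=66 | A=load:t8 B=compute:t7 [load-bound]
step 9: C[8]=4 → dur=4, Σ=70 | A=compute:t8 B=idle [compute-only]

step 5: A=compute:t4 B=load:t5 [tied]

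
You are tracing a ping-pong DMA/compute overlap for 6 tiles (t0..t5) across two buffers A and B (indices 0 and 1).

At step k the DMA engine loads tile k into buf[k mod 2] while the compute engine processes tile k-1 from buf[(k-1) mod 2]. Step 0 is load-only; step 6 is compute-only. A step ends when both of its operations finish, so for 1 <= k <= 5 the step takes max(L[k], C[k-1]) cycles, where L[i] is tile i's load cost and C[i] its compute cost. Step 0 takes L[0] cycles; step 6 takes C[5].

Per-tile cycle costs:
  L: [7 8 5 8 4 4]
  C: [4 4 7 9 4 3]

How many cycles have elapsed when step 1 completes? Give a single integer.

end_cycle[1] = 15

step 0: L[0]=7 → dur=7, Σ=7 | A=load:t0 B=idle [load-only]
step 1: L[1]=8 C[0]=4 → dur=8, Σ=15 | A=compute:t0 B=load:t1 [load-bound]
step 2: L[2]=5 C[1]=4 → dur=5, Σ=20 | A=load:t2 B=compute:t1 [load-bound]
step 3: L[3]=8 C[2]=7 → dur=8, Σ=28 | A=compute:t2 B=load:t3 [load-bound]
step 4: L[4]=4 C[3]=9 → dur=9, Σ=37 | A=load:t4 B=compute:t3 [compute-bound]
step 5: L[5]=4 C[4]=4 → dur=4, Σ=41 | A=compute:t4 B=load:t5 [tied]
step 6: C[5]=3 → dur=3, Σ=44 | A=idle B=compute:t5 [compute-only]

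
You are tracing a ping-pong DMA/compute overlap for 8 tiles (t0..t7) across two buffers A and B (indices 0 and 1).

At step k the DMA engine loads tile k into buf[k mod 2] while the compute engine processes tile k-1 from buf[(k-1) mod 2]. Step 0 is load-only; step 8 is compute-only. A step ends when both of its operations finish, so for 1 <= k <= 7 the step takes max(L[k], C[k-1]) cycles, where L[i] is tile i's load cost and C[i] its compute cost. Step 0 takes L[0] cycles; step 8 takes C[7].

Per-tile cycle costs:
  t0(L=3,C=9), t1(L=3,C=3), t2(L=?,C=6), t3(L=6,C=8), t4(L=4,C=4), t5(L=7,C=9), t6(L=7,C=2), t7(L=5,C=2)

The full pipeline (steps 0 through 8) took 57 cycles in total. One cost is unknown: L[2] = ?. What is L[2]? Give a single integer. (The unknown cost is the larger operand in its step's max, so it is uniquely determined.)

L[2] = 8

step 0 = dur = L[0]=3 = 3
step 1 = dur = max(L[1]=3, C[0]=9) = 9
step 2 = dur = max(L[2]=?, C[1]=3) = L[2]  (unknown; binding)
step 3 = dur = max(L[3]=6, C[2]=6) = 6
step 4 = dur = max(L[4]=4, C[3]=8) = 8
step 5 = dur = max(L[5]=7, C[4]=4) = 7
step 6 = dur = max(L[6]=7, C[5]=9) = 9
step 7 = dur = max(L[7]=5, C[6]=2) = 5
step 8 = dur = C[7]=2 = 2
sum of known step durations = 49
dur[2] = total - known = 57 - 49 = 8
L[2] is the binding max in step 2, so L[2] = dur[2] = 8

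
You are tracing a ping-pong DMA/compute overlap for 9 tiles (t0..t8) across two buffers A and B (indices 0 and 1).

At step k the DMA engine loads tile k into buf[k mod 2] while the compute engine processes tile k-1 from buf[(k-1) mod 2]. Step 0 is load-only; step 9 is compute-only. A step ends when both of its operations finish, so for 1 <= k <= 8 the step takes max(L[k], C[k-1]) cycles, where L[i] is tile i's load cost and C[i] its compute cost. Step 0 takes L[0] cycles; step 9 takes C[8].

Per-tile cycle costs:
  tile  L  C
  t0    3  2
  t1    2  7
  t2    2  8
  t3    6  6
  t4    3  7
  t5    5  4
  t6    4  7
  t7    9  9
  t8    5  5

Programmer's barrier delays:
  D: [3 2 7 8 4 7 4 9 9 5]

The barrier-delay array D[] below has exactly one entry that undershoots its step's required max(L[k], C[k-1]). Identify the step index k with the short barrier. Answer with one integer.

hazard at step 4

k=0 barrier L[0]=3→3c, D[0]=3 ok
k=1 barrier max(L[1]=2,C[0]=2)→2c, D[1]=2 ok
k=2 barrier max(L[2]=2,C[1]=7)→7c, D[2]=7 ok
k=3 barrier max(L[3]=6,C[2]=8)→8c, D[3]=8 ok
k=4 barrier max(L[4]=3,C[3]=6)→6c, D[4]=4 SHORT
k=5 barrier max(L[5]=5,C[4]=7)→7c, D[5]=7 ok
k=6 barrier max(L[6]=4,C[5]=4)→4c, D[6]=4 ok
k=7 barrier max(L[7]=9,C[6]=7)→9c, D[7]=9 ok
k=8 barrier max(L[8]=5,C[7]=9)→9c, D[8]=9 ok
k=9 barrier C[8]=5→5c, D[9]=5 ok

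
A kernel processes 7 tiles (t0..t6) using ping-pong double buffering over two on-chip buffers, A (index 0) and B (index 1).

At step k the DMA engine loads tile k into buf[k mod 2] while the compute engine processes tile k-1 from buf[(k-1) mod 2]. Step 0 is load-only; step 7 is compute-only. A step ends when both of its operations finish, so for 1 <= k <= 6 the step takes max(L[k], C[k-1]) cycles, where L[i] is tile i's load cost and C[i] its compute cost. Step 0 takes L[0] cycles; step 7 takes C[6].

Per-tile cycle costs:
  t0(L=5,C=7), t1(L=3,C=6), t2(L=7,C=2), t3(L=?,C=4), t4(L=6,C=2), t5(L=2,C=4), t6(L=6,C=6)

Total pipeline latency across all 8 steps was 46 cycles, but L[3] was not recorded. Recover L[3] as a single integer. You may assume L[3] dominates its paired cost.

L[3] = 7

step 0 → dur = L[0]=5 = 5
step 1 → dur = max(L[1]=3, C[0]=7) = 7
step 2 → dur = max(L[2]=7, C[1]=6) = 7
step 3 → dur = max(L[3]=?, C[2]=2) = L[3]  (unknown; binding)
step 4 → dur = max(L[4]=6, C[3]=4) = 6
step 5 → dur = max(L[5]=2, C[4]=2) = 2
step 6 → dur = max(L[6]=6, C[5]=4) = 6
step 7 → dur = C[6]=6 = 6
sum of known step durations = 39
dur[3] = total - known = 46 - 39 = 7
L[3] is the binding max in step 3, so L[3] = dur[3] = 7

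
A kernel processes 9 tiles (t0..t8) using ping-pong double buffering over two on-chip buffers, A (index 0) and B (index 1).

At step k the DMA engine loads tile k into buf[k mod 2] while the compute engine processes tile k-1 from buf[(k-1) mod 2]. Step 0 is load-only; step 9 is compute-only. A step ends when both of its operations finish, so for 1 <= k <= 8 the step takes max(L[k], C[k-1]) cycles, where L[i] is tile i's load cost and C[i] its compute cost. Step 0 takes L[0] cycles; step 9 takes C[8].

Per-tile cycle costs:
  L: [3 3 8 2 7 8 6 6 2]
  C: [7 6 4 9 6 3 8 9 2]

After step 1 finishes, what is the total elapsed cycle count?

end_cycle[1] = 10

step 0: L[0]=3 → dur=3, Σ=3 | A=load:t0 B=idle [load-only]
step 1: L[1]=3 C[0]=7 → dur=7, Σ=10 | A=compute:t0 B=load:t1 [compute-bound]
step 2: L[2]=8 C[1]=6 → dur=8, Σ=18 | A=load:t2 B=compute:t1 [load-bound]
step 3: L[3]=2 C[2]=4 → dur=4, Σ=22 | A=compute:t2 B=load:t3 [compute-bound]
step 4: L[4]=7 C[3]=9 → dur=9, Σ=31 | A=load:t4 B=compute:t3 [compute-bound]
step 5: L[5]=8 C[4]=6 → dur=8, Σ=39 | A=compute:t4 B=load:t5 [load-bound]
step 6: L[6]=6 C[5]=3 → dur=6, Σ=45 | A=load:t6 B=compute:t5 [load-bound]
step 7: L[7]=6 C[6]=8 → dur=8, Σ=53 | A=compute:t6 B=load:t7 [compute-bound]
step 8: L[8]=2 C[7]=9 → dur=9, Σ=62 | A=load:t8 B=compute:t7 [compute-bound]
step 9: C[8]=2 → dur=2, Σ=64 | A=compute:t8 B=idle [compute-only]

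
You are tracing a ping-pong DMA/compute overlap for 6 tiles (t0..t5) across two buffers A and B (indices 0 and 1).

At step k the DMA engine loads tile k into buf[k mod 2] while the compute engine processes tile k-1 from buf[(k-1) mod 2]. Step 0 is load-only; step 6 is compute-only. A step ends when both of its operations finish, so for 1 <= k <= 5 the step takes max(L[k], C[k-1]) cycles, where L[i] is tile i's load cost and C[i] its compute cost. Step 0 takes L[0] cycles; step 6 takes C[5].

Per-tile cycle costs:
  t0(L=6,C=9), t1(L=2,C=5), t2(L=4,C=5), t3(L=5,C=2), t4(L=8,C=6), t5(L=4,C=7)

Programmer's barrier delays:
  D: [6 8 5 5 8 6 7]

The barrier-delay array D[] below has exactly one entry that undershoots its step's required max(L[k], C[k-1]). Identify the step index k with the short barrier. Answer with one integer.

[0] required=L[0]=6=6 vs D=6 ok
[1] required=max(L[1]=2,C[0]=9)=9 vs D=8 SHORT
[2] required=max(L[2]=4,C[1]=5)=5 vs D=5 ok
[3] required=max(L[3]=5,C[2]=5)=5 vs D=5 ok
[4] required=max(L[4]=8,C[3]=2)=8 vs D=8 ok
[5] required=max(L[5]=4,C[4]=6)=6 vs D=6 ok
[6] required=C[5]=7=7 vs D=7 ok

hazard at step 1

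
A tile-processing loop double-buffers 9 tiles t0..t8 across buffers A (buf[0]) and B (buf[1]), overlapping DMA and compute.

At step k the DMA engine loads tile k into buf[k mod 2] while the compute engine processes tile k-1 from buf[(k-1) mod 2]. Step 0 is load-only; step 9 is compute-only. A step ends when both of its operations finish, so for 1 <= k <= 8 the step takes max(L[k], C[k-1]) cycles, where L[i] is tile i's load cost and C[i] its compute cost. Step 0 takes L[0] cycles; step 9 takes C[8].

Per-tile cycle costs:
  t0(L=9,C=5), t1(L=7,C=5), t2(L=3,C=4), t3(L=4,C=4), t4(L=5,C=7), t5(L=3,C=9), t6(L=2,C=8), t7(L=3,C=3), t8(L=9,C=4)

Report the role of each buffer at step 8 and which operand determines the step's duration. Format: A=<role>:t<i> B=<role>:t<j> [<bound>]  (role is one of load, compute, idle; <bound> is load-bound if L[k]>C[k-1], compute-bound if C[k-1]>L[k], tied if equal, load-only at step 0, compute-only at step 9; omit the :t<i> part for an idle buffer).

k=0 load=t0/9c comp=- wait=9 total=9
k=1 load=t1/7c comp=t0/5c wait=7 total=16
k=2 load=t2/3c comp=t1/5c wait=5 total=21
k=3 load=t3/4c comp=t2/4c wait=4 total=25
k=4 load=t4/5c comp=t3/4c wait=5 total=30
k=5 load=t5/3c comp=t4/7c wait=7 total=37
k=6 load=t6/2c comp=t5/9c wait=9 total=46
k=7 load=t7/3c comp=t6/8c wait=8 total=54
k=8 load=t8/9c comp=t7/3c wait=9 total=63
k=9 load=- comp=t8/4c wait=4 total=67

step 8: A=load:t8 B=compute:t7 [load-bound]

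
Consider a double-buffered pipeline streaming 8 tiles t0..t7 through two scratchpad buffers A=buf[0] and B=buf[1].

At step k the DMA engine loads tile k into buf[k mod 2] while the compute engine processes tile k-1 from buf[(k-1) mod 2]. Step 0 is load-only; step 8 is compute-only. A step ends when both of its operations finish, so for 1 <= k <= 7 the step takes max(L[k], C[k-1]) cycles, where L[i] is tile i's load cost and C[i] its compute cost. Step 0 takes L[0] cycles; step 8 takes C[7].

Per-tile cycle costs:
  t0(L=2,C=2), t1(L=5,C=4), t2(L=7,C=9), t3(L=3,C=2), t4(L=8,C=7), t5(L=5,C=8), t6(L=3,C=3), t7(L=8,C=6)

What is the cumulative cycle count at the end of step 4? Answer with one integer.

end_cycle[4] = 31

step 0: L[0]=2 → dur=2, Σ=2 | A=load:t0 B=idle [load-only]
step 1: L[1]=5 C[0]=2 → dur=5, Σ=7 | A=compute:t0 B=load:t1 [load-bound]
step 2: L[2]=7 C[1]=4 → dur=7, Σ=14 | A=load:t2 B=compute:t1 [load-bound]
step 3: L[3]=3 C[2]=9 → dur=9, Σ=23 | A=compute:t2 B=load:t3 [compute-bound]
step 4: L[4]=8 C[3]=2 → dur=8, Σ=31 | A=load:t4 B=compute:t3 [load-bound]
step 5: L[5]=5 C[4]=7 → dur=7, Σ=38 | A=compute:t4 B=load:t5 [compute-bound]
step 6: L[6]=3 C[5]=8 → dur=8, Σ=46 | A=load:t6 B=compute:t5 [compute-bound]
step 7: L[7]=8 C[6]=3 → dur=8, Σ=54 | A=compute:t6 B=load:t7 [load-bound]
step 8: C[7]=6 → dur=6, Σ=60 | A=idle B=compute:t7 [compute-only]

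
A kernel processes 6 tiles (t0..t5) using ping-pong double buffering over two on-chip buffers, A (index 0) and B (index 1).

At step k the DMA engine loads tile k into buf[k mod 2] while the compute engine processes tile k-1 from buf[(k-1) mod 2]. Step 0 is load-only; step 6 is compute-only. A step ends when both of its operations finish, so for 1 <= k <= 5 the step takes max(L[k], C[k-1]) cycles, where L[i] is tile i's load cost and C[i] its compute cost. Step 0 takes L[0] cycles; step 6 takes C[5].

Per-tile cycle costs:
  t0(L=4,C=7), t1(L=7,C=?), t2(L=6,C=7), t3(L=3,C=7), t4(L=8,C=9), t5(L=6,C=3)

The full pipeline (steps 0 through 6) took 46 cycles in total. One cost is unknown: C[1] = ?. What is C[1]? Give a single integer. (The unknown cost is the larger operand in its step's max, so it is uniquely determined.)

C[1] = 8

step 0 → dur = L[0]=4 = 4
step 1 → dur = max(L[1]=7, C[0]=7) = 7
step 2 → dur = max(L[2]=6, C[1]=?) = C[1]  (unknown; binding)
step 3 → dur = max(L[3]=3, C[2]=7) = 7
step 4 → dur = max(L[4]=8, C[3]=7) = 8
step 5 → dur = max(L[5]=6, C[4]=9) = 9
step 6 → dur = C[5]=3 = 3
sum of known step durations = 38
dur[2] = total - known = 46 - 38 = 8
C[1] is the binding max in step 2, so C[1] = dur[2] = 8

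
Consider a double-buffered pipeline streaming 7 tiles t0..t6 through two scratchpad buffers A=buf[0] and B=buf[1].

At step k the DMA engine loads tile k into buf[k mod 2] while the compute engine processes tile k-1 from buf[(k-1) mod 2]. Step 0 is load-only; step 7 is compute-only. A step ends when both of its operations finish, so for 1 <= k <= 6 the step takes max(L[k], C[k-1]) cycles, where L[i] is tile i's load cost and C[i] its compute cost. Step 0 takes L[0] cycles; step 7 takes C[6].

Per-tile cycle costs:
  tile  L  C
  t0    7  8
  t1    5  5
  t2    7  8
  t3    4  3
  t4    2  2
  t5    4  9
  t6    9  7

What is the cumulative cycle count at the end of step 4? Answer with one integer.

end_cycle[4] = 33

step 0: L[0]=7 → dur=7, Σ=7 | A=load:t0 B=idle [load-only]
step 1: L[1]=5 C[0]=8 → dur=8, Σ=15 | A=compute:t0 B=load:t1 [compute-bound]
step 2: L[2]=7 C[1]=5 → dur=7, Σ=22 | A=load:t2 B=compute:t1 [load-bound]
step 3: L[3]=4 C[2]=8 → dur=8, Σ=30 | A=compute:t2 B=load:t3 [compute-bound]
step 4: L[4]=2 C[3]=3 → dur=3, Σ=33 | A=load:t4 B=compute:t3 [compute-bound]
step 5: L[5]=4 C[4]=2 → dur=4, Σ=37 | A=compute:t4 B=load:t5 [load-bound]
step 6: L[6]=9 C[5]=9 → dur=9, Σ=46 | A=load:t6 B=compute:t5 [tied]
step 7: C[6]=7 → dur=7, Σ=53 | A=compute:t6 B=idle [compute-only]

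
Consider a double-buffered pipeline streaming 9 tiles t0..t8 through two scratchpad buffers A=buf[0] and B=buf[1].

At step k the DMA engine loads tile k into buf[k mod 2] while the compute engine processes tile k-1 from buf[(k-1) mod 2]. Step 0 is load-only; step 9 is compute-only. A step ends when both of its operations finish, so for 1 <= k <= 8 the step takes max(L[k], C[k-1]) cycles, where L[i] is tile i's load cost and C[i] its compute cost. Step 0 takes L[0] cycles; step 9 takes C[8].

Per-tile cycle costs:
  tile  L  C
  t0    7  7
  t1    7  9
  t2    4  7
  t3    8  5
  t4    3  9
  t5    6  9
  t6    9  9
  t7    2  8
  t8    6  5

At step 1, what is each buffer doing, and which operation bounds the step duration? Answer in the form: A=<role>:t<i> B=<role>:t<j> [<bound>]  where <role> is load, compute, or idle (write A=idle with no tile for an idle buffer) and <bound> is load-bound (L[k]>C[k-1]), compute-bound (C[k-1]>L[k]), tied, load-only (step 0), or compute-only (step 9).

[0] DMA t0→A (7c) ∥ CU idle ⇒ 7c, clock 7
[1] DMA t1→B (7c) ∥ CU A:t0 (7c) ⇒ 7c, clock 14
[2] DMA t2→A (4c) ∥ CU B:t1 (9c) ⇒ 9c, clock 23
[3] DMA t3→B (8c) ∥ CU A:t2 (7c) ⇒ 8c, clock 31
[4] DMA t4→A (3c) ∥ CU B:t3 (5c) ⇒ 5c, clock 36
[5] DMA t5→B (6c) ∥ CU A:t4 (9c) ⇒ 9c, clock 45
[6] DMA t6→A (9c) ∥ CU B:t5 (9c) ⇒ 9c, clock 54
[7] DMA t7→B (2c) ∥ CU A:t6 (9c) ⇒ 9c, clock 63
[8] DMA t8→A (6c) ∥ CU B:t7 (8c) ⇒ 8c, clock 71
[9] DMA idle ∥ CU A:t8 (5c) ⇒ 5c, clock 76

step 1: A=compute:t0 B=load:t1 [tied]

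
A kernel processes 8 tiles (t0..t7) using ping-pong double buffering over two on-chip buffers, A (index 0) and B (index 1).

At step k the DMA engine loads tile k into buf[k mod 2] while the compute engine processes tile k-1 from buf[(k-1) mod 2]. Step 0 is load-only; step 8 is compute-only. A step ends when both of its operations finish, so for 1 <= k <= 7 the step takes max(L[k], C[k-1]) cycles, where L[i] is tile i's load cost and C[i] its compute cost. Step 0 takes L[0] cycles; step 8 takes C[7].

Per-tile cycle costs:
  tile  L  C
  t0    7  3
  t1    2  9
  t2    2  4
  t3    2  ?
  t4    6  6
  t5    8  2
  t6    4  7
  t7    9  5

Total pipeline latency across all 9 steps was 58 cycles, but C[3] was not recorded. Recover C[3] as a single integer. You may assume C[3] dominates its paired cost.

step 0 = dur = L[0]=7 = 7
step 1 = dur = max(L[1]=2, C[0]=3) = 3
step 2 = dur = max(L[2]=2, C[1]=9) = 9
step 3 = dur = max(L[3]=2, C[2]=4) = 4
step 4 = dur = max(L[4]=6, C[3]=?) = C[3]  (unknown; binding)
step 5 = dur = max(L[5]=8, C[4]=6) = 8
step 6 = dur = max(L[6]=4, C[5]=2) = 4
step 7 = dur = max(L[7]=9, C[6]=7) = 9
step 8 = dur = C[7]=5 = 5
sum of known step durations = 49
dur[4] = total - known = 58 - 49 = 9
C[3] is the binding max in step 4, so C[3] = dur[4] = 9

C[3] = 9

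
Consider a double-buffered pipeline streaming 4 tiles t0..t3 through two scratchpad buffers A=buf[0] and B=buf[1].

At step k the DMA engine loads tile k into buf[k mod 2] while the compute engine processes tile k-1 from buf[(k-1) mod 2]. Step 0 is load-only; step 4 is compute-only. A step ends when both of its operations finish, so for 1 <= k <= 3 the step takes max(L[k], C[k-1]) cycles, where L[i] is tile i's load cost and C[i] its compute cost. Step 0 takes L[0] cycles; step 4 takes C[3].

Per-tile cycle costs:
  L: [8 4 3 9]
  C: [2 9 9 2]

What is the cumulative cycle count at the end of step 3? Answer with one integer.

end_cycle[3] = 30

k=0 load=t0/8c comp=- wait=8 total=8
k=1 load=t1/4c comp=t0/2c wait=4 total=12
k=2 load=t2/3c comp=t1/9c wait=9 total=21
k=3 load=t3/9c comp=t2/9c wait=9 total=30
k=4 load=- comp=t3/2c wait=2 total=32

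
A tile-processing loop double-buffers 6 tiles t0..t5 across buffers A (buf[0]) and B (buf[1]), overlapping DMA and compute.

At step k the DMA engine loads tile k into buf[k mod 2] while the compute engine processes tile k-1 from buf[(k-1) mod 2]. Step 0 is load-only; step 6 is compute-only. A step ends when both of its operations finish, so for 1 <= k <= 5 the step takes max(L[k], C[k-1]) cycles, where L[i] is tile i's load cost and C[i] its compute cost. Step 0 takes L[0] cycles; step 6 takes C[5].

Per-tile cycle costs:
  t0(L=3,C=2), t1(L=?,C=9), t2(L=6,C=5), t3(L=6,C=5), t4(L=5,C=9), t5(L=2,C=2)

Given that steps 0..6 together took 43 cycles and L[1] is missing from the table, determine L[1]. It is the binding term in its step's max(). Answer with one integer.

L[1] = 9

step 0 → dur = L[0]=3 = 3
step 1 → dur = max(L[1]=?, C[0]=2) = L[1]  (unknown; binding)
step 2 → dur = max(L[2]=6, C[1]=9) = 9
step 3 → dur = max(L[3]=6, C[2]=5) = 6
step 4 → dur = max(L[4]=5, C[3]=5) = 5
step 5 → dur = max(L[5]=2, C[4]=9) = 9
step 6 → dur = C[5]=2 = 2
sum of known step durations = 34
dur[1] = total - known = 43 - 34 = 9
L[1] is the binding max in step 1, so L[1] = dur[1] = 9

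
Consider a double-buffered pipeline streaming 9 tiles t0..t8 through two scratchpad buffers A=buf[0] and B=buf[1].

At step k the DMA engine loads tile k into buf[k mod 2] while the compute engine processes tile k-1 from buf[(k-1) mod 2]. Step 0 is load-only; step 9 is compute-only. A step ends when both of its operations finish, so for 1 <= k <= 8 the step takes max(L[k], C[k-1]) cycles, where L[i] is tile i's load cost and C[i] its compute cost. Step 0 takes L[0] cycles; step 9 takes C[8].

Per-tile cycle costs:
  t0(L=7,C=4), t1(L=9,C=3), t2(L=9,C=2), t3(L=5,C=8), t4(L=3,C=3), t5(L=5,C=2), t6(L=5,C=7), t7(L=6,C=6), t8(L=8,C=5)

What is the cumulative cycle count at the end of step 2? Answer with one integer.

end_cycle[2] = 25

step 0: L[0]=7 → dur=7, Σ=7 | A=load:t0 B=idle [load-only]
step 1: L[1]=9 C[0]=4 → dur=9, Σ=16 | A=compute:t0 B=load:t1 [load-bound]
step 2: L[2]=9 C[1]=3 → dur=9, Σ=25 | A=load:t2 B=compute:t1 [load-bound]
step 3: L[3]=5 C[2]=2 → dur=5, Σ=30 | A=compute:t2 B=load:t3 [load-bound]
step 4: L[4]=3 C[3]=8 → dur=8, Σ=38 | A=load:t4 B=compute:t3 [compute-bound]
step 5: L[5]=5 C[4]=3 → dur=5, Σ=43 | A=compute:t4 B=load:t5 [load-bound]
step 6: L[6]=5 C[5]=2 → dur=5, Σ=48 | A=load:t6 B=compute:t5 [load-bound]
step 7: L[7]=6 C[6]=7 → dur=7, Σ=55 | A=compute:t6 B=load:t7 [compute-bound]
step 8: L[8]=8 C[7]=6 → dur=8, Σ=63 | A=load:t8 B=compute:t7 [load-bound]
step 9: C[8]=5 → dur=5, Σ=68 | A=compute:t8 B=idle [compute-only]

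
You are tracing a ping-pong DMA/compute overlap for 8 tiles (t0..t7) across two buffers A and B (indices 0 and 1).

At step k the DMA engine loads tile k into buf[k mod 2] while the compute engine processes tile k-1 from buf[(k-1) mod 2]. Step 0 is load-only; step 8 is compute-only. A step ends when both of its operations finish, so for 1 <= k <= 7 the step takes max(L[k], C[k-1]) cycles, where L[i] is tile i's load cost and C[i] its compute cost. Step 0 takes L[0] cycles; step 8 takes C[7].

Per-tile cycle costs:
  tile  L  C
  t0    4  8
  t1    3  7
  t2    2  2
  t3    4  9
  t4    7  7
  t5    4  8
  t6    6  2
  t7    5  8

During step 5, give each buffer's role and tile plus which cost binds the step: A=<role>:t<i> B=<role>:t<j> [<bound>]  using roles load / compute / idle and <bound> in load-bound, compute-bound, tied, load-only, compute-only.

step 5: A=compute:t4 B=load:t5 [compute-bound]

[0] DMA t0→A (4c) ∥ CU idle ⇒ 4c, clock 4
[1] DMA t1→B (3c) ∥ CU A:t0 (8c) ⇒ 8c, clock 12
[2] DMA t2→A (2c) ∥ CU B:t1 (7c) ⇒ 7c, clock 19
[3] DMA t3→B (4c) ∥ CU A:t2 (2c) ⇒ 4c, clock 23
[4] DMA t4→A (7c) ∥ CU B:t3 (9c) ⇒ 9c, clock 32
[5] DMA t5→B (4c) ∥ CU A:t4 (7c) ⇒ 7c, clock 39
[6] DMA t6→A (6c) ∥ CU B:t5 (8c) ⇒ 8c, clock 47
[7] DMA t7→B (5c) ∥ CU A:t6 (2c) ⇒ 5c, clock 52
[8] DMA idle ∥ CU B:t7 (8c) ⇒ 8c, clock 60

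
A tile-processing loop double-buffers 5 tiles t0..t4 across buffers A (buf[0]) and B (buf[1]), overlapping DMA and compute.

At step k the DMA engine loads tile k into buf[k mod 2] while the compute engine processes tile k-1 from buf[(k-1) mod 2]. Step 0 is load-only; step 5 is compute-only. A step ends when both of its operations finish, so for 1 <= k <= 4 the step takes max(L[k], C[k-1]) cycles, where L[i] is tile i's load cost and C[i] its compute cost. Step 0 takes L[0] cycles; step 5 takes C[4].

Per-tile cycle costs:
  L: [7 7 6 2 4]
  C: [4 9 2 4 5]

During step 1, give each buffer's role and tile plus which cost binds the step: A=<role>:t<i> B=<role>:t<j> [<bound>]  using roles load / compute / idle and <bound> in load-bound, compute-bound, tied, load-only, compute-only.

step 1: A=compute:t0 B=load:t1 [load-bound]

step 0: L[0]=7 → dur=7, Σ=7 | A=load:t0 B=idle [load-only]
step 1: L[1]=7 C[0]=4 → dur=7, Σ=14 | A=compute:t0 B=load:t1 [load-bound]
step 2: L[2]=6 C[1]=9 → dur=9, Σ=23 | A=load:t2 B=compute:t1 [compute-bound]
step 3: L[3]=2 C[2]=2 → dur=2, Σ=25 | A=compute:t2 B=load:t3 [tied]
step 4: L[4]=4 C[3]=4 → dur=4, Σ=29 | A=load:t4 B=compute:t3 [tied]
step 5: C[4]=5 → dur=5, Σ=34 | A=compute:t4 B=idle [compute-only]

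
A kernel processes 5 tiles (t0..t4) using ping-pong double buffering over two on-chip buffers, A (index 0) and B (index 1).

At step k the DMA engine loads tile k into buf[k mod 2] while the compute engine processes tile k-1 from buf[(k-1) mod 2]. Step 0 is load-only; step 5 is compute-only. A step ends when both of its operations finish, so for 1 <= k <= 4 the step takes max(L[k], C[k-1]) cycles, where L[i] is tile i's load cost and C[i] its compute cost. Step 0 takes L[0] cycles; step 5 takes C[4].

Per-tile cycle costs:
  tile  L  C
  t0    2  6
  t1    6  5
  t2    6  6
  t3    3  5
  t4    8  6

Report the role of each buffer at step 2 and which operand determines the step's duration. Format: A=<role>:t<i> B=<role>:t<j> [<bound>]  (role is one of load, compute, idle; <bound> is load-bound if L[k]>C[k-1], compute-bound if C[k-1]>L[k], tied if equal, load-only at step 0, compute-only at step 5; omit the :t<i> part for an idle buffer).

step 2: A=load:t2 B=compute:t1 [load-bound]

k=0 load=t0/2c comp=- wait=2 total=2
k=1 load=t1/6c comp=t0/6c wait=6 total=8
k=2 load=t2/6c comp=t1/5c wait=6 total=14
k=3 load=t3/3c comp=t2/6c wait=6 total=20
k=4 load=t4/8c comp=t3/5c wait=8 total=28
k=5 load=- comp=t4/6c wait=6 total=34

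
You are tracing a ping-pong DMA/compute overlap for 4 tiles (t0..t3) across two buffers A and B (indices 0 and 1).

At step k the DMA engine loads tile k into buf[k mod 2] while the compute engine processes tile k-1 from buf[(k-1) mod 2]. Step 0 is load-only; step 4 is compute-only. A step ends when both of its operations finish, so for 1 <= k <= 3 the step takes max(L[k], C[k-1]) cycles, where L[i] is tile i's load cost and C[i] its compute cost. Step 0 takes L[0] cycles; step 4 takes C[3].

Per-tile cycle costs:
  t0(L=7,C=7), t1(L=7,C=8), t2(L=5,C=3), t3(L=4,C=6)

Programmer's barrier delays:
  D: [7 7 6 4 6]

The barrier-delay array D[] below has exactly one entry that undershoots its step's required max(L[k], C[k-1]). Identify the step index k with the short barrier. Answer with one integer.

hazard at step 2

step 0: need L[0]=7 = 7; D[0]=7 ok
step 1: need max(L[1]=7,C[0]=7) = 7; D[1]=7 ok
step 2: need max(L[2]=5,C[1]=8) = 8; D[2]=6 SHORT
step 3: need max(L[3]=4,C[2]=3) = 4; D[3]=4 ok
step 4: need C[3]=6 = 6; D[4]=6 ok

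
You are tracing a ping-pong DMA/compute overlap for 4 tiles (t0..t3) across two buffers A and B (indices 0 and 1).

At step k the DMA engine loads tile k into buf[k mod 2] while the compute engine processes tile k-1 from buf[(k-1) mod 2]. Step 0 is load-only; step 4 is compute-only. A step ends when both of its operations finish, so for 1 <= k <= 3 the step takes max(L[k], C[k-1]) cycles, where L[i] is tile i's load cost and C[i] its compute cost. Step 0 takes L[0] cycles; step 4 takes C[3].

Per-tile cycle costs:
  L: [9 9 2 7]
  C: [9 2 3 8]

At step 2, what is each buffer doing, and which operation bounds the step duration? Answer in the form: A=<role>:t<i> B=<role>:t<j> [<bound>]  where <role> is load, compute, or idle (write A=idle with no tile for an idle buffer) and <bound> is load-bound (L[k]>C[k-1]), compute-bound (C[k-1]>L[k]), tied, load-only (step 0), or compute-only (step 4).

step 2: A=load:t2 B=compute:t1 [tied]

  0. 9=9c; end=9; A:t0 B:-
  1. max(9,9)=9c; end=18; A:t0 B:t1
  2. max(2,2)=2c; end=20; A:t2 B:t1
  3. max(7,3)=7c; end=27; A:t2 B:t3
  4. 8=8c; end=35; A:t2 B:t3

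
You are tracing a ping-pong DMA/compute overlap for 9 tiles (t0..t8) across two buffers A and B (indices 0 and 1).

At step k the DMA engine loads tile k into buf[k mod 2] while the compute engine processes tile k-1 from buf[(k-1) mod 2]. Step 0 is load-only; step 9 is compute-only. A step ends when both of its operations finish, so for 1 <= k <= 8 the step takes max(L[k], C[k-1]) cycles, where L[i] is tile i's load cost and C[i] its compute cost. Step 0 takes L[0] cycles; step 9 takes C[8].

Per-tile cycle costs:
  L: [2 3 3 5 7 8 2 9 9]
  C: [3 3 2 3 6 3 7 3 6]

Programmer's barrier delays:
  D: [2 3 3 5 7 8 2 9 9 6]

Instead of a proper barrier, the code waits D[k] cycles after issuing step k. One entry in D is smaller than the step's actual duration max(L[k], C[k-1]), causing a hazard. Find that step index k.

hazard at step 6

k=0 barrier L[0]=2→2c, D[0]=2 ok
k=1 barrier max(L[1]=3,C[0]=3)→3c, D[1]=3 ok
k=2 barrier max(L[2]=3,C[1]=3)→3c, D[2]=3 ok
k=3 barrier max(L[3]=5,C[2]=2)→5c, D[3]=5 ok
k=4 barrier max(L[4]=7,C[3]=3)→7c, D[4]=7 ok
k=5 barrier max(L[5]=8,C[4]=6)→8c, D[5]=8 ok
k=6 barrier max(L[6]=2,C[5]=3)→3c, D[6]=2 SHORT
k=7 barrier max(L[7]=9,C[6]=7)→9c, D[7]=9 ok
k=8 barrier max(L[8]=9,C[7]=3)→9c, D[8]=9 ok
k=9 barrier C[8]=6→6c, D[9]=6 ok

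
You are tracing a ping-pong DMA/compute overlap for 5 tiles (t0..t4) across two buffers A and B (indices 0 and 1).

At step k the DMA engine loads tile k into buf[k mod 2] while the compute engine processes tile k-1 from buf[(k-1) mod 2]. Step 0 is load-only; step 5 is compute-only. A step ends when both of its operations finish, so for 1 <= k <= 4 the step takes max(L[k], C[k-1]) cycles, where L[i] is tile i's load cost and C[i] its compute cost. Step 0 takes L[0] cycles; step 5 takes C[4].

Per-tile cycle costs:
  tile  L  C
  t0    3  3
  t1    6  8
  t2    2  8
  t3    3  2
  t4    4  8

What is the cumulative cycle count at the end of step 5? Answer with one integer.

end_cycle[5] = 37

step 0: L[0]=3 → dur=3, Σ=3 | A=load:t0 B=idle [load-only]
step 1: L[1]=6 C[0]=3 → dur=6, Σ=9 | A=compute:t0 B=load:t1 [load-bound]
step 2: L[2]=2 C[1]=8 → dur=8, Σ=17 | A=load:t2 B=compute:t1 [compute-bound]
step 3: L[3]=3 C[2]=8 → dur=8, Σ=25 | A=compute:t2 B=load:t3 [compute-bound]
step 4: L[4]=4 C[3]=2 → dur=4, Σ=29 | A=load:t4 B=compute:t3 [load-bound]
step 5: C[4]=8 → dur=8, Σ=37 | A=compute:t4 B=idle [compute-only]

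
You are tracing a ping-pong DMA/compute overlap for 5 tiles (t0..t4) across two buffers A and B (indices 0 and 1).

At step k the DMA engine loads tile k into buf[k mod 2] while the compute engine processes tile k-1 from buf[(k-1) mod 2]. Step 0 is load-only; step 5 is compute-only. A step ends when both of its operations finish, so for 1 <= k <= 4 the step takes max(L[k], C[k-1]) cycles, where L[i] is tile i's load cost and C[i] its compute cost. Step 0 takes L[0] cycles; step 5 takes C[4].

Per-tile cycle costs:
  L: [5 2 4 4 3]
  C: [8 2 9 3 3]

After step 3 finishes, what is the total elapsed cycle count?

[0] DMA t0→A (5c) ∥ CU idle ⇒ 5c, clock 5
[1] DMA t1→B (2c) ∥ CU A:t0 (8c) ⇒ 8c, clock 13
[2] DMA t2→A (4c) ∥ CU B:t1 (2c) ⇒ 4c, clock 17
[3] DMA t3→B (4c) ∥ CU A:t2 (9c) ⇒ 9c, clock 26
[4] DMA t4→A (3c) ∥ CU B:t3 (3c) ⇒ 3c, clock 29
[5] DMA idle ∥ CU A:t4 (3c) ⇒ 3c, clock 32

end_cycle[3] = 26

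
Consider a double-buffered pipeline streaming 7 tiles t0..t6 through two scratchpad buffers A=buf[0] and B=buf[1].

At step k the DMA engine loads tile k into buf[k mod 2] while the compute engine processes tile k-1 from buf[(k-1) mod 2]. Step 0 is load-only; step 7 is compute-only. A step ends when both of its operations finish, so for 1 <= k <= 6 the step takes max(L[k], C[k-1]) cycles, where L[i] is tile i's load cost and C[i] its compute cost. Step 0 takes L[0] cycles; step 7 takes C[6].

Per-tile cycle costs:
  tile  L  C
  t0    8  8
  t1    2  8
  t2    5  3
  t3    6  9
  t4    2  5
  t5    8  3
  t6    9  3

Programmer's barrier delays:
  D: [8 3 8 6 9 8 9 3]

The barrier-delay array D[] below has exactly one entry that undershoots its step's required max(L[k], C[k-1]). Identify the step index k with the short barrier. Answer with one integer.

hazard at step 1

[0] required=L[0]=8=8 vs D=8 ok
[1] required=max(L[1]=2,C[0]=8)=8 vs D=3 SHORT
[2] required=max(L[2]=5,C[1]=8)=8 vs D=8 ok
[3] required=max(L[3]=6,C[2]=3)=6 vs D=6 ok
[4] required=max(L[4]=2,C[3]=9)=9 vs D=9 ok
[5] required=max(L[5]=8,C[4]=5)=8 vs D=8 ok
[6] required=max(L[6]=9,C[5]=3)=9 vs D=9 ok
[7] required=C[6]=3=3 vs D=3 ok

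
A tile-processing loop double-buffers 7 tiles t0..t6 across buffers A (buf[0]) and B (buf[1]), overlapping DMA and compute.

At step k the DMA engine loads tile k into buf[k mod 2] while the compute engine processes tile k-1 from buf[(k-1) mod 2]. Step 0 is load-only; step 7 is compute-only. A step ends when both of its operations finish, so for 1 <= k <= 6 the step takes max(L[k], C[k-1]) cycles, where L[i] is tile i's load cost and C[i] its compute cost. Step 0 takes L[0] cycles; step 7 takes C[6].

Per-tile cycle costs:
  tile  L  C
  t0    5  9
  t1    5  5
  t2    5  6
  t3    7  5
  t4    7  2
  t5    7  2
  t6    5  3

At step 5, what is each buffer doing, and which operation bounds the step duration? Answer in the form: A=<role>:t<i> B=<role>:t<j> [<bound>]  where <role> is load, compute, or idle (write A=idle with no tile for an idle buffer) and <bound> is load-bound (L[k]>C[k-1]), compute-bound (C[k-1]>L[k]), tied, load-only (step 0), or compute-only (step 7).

step 5: A=compute:t4 B=load:t5 [load-bound]

k=0 load=t0/5c comp=- wait=5 total=5
k=1 load=t1/5c comp=t0/9c wait=9 total=14
k=2 load=t2/5c comp=t1/5c wait=5 total=19
k=3 load=t3/7c comp=t2/6c wait=7 total=26
k=4 load=t4/7c comp=t3/5c wait=7 total=33
k=5 load=t5/7c comp=t4/2c wait=7 total=40
k=6 load=t6/5c comp=t5/2c wait=5 total=45
k=7 load=- comp=t6/3c wait=3 total=48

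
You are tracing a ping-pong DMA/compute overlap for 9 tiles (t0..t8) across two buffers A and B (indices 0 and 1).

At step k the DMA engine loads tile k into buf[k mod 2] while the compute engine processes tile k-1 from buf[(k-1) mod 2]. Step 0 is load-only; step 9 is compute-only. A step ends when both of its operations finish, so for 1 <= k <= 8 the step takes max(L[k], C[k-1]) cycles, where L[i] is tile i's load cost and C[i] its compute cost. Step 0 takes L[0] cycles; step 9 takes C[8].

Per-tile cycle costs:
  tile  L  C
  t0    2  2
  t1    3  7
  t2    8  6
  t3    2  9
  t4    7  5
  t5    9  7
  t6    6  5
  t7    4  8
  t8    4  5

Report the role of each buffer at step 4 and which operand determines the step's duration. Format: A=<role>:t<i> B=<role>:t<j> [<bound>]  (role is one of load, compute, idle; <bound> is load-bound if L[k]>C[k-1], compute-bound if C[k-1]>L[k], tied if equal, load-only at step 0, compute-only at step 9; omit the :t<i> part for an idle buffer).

step 4: A=load:t4 B=compute:t3 [compute-bound]

step 0: L[0]=2 → dur=2, Σ=2 | A=load:t0 B=idle [load-only]
step 1: L[1]=3 C[0]=2 → dur=3, Σ=5 | A=compute:t0 B=load:t1 [load-bound]
step 2: L[2]=8 C[1]=7 → dur=8, Σ=13 | A=load:t2 B=compute:t1 [load-bound]
step 3: L[3]=2 C[2]=6 → dur=6, Σ=19 | A=compute:t2 B=load:t3 [compute-bound]
step 4: L[4]=7 C[3]=9 → dur=9, Σ=28 | A=load:t4 B=compute:t3 [compute-bound]
step 5: L[5]=9 C[4]=5 → dur=9, Σ=37 | A=compute:t4 B=load:t5 [load-bound]
step 6: L[6]=6 C[5]=7 → dur=7, Σ=44 | A=load:t6 B=compute:t5 [compute-bound]
step 7: L[7]=4 C[6]=5 → dur=5, Σ=49 | A=compute:t6 B=load:t7 [compute-bound]
step 8: L[8]=4 C[7]=8 → dur=8, Σ=57 | A=load:t8 B=compute:t7 [compute-bound]
step 9: C[8]=5 → dur=5, Σ=62 | A=compute:t8 B=idle [compute-only]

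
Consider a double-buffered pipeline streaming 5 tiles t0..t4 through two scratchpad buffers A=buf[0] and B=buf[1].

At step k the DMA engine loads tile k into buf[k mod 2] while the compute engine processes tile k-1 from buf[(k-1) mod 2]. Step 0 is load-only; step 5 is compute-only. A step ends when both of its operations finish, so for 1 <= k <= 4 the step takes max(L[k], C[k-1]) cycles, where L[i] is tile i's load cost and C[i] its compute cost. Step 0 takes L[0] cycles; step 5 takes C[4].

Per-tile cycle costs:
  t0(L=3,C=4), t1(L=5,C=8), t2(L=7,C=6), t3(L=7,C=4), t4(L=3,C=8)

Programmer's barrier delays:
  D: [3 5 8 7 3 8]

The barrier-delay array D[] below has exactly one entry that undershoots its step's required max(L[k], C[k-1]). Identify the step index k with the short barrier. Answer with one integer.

[0] required=L[0]=3=3 vs D=3 ok
[1] required=max(L[1]=5,C[0]=4)=5 vs D=5 ok
[2] required=max(L[2]=7,C[1]=8)=8 vs D=8 ok
[3] required=max(L[3]=7,C[2]=6)=7 vs D=7 ok
[4] required=max(L[4]=3,C[3]=4)=4 vs D=3 SHORT
[5] required=C[4]=8=8 vs D=8 ok

hazard at step 4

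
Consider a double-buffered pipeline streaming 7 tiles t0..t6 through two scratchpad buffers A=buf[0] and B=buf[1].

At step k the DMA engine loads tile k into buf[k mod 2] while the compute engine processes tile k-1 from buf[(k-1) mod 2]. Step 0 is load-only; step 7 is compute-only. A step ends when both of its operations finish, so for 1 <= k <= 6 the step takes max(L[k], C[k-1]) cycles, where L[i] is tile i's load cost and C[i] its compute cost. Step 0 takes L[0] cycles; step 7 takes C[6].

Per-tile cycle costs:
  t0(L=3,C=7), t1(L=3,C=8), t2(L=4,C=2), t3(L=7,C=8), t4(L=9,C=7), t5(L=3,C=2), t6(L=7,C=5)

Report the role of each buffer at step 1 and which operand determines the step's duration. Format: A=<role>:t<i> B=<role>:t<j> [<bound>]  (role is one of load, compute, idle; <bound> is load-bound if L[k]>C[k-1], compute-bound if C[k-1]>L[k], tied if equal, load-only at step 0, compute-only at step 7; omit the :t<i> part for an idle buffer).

  0. 3=3c; end=3; A:t0 B:-
  1. max(3,7)=7c; end=10; A:t0 B:t1
  2. max(4,8)=8c; end=18; A:t2 B:t1
  3. max(7,2)=7c; end=25; A:t2 B:t3
  4. max(9,8)=9c; end=34; A:t4 B:t3
  5. max(3,7)=7c; end=41; A:t4 B:t5
  6. max(7,2)=7c; end=48; A:t6 B:t5
  7. 5=5c; end=53; A:t6 B:t5

step 1: A=compute:t0 B=load:t1 [compute-bound]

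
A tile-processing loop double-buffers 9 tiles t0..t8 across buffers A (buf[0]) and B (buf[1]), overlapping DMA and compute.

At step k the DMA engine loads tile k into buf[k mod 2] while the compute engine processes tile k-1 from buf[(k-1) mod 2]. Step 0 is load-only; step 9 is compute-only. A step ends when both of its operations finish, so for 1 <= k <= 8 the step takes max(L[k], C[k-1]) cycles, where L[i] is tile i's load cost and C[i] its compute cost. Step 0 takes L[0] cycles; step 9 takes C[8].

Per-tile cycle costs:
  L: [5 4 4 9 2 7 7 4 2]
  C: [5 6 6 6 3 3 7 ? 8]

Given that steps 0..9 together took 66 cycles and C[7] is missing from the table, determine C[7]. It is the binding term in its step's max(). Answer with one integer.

step 0 | dur = L[0]=5 = 5
step 1 | dur = max(L[1]=4, C[0]=5) = 5
step 2 | dur = max(L[2]=4, C[1]=6) = 6
step 3 | dur = max(L[3]=9, C[2]=6) = 9
step 4 | dur = max(L[4]=2, C[3]=6) = 6
step 5 | dur = max(L[5]=7, C[4]=3) = 7
step 6 | dur = max(L[6]=7, C[5]=3) = 7
step 7 | dur = max(L[7]=4, C[6]=7) = 7
step 8 | dur = max(L[8]=2, C[7]=?) = C[7]  (unknown; binding)
step 9 | dur = C[8]=8 = 8
sum of known step durations = 60
dur[8] = total - known = 66 - 60 = 6
C[7] is the binding max in step 8, so C[7] = dur[8] = 6

C[7] = 6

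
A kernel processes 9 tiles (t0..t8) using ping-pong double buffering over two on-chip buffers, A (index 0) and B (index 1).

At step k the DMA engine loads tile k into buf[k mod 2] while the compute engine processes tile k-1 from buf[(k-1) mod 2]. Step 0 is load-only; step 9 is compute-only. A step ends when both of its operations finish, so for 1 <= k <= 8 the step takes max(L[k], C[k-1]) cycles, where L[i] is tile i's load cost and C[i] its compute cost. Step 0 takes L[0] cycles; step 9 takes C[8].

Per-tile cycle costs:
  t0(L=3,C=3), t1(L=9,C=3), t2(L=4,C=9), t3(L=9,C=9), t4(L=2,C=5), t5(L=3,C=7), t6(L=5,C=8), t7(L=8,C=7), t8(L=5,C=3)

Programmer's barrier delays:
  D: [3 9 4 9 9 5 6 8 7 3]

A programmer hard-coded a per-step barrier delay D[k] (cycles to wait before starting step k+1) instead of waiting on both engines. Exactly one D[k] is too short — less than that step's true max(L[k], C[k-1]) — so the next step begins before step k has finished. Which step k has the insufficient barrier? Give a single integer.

k=0 barrier L[0]=3→3c, D[0]=3 ok
k=1 barrier max(L[1]=9,C[0]=3)→9c, D[1]=9 ok
k=2 barrier max(L[2]=4,C[1]=3)→4c, D[2]=4 ok
k=3 barrier max(L[3]=9,C[2]=9)→9c, D[3]=9 ok
k=4 barrier max(L[4]=2,C[3]=9)→9c, D[4]=9 ok
k=5 barrier max(L[5]=3,C[4]=5)→5c, D[5]=5 ok
k=6 barrier max(L[6]=5,C[5]=7)→7c, D[6]=6 SHORT
k=7 barrier max(L[7]=8,C[6]=8)→8c, D[7]=8 ok
k=8 barrier max(L[8]=5,C[7]=7)→7c, D[8]=7 ok
k=9 barrier C[8]=3→3c, D[9]=3 ok

hazard at step 6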